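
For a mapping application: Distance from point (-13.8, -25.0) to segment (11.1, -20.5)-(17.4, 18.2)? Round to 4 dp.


Project P onto AB: t = 0 (clamped to [0,1])
Closest point on segment: (11.1, -20.5)
Distance: 25.3034

25.3034


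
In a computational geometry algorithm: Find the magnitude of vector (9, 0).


|u| = sqrt(9^2 + 0^2) = sqrt(81) = 9

9


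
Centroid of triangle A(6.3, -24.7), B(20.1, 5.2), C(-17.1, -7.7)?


Centroid = ((x_A+x_B+x_C)/3, (y_A+y_B+y_C)/3)
= ((6.3+20.1+(-17.1))/3, ((-24.7)+5.2+(-7.7))/3)
= (3.1, -9.0667)

(3.1, -9.0667)


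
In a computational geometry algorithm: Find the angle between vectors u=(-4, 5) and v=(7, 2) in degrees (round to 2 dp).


u.v = -18, |u| = sqrt(41) = 6.4031, |v| = sqrt(53) = 7.2801
cos(theta) = u.v/(|u||v|) = -18/sqrt(2173) = -0.386138
theta = acos(-0.386138) = 112.71 degrees

112.71 degrees


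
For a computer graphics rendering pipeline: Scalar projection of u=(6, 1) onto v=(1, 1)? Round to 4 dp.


u.v = 7, |v| = sqrt(2) = 1.4142
Scalar projection = u.v / |v| = 7 / sqrt(2) = 4.9497

4.9497


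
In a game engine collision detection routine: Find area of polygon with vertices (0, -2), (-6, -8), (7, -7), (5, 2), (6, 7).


Shoelace sum: (0*(-8) - (-6)*(-2)) + ((-6)*(-7) - 7*(-8)) + (7*2 - 5*(-7)) + (5*7 - 6*2) + (6*(-2) - 0*7)
= 146
Area = |146|/2 = 73

73


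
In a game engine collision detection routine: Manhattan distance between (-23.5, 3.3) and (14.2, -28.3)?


|(-23.5)-14.2| + |3.3-(-28.3)| = 37.7 + 31.6 = 69.3

69.3


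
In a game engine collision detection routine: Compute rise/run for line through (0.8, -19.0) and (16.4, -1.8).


slope = (y2-y1)/(x2-x1) = ((-1.8)-(-19))/(16.4-0.8) = 17.2/15.6 = 1.1026

1.1026


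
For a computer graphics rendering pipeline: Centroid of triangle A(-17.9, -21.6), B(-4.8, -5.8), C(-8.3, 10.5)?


Centroid = ((x_A+x_B+x_C)/3, (y_A+y_B+y_C)/3)
= (((-17.9)+(-4.8)+(-8.3))/3, ((-21.6)+(-5.8)+10.5)/3)
= (-10.3333, -5.6333)

(-10.3333, -5.6333)


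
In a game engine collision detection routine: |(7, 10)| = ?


|u| = sqrt(7^2 + 10^2) = sqrt(149) = 12.2066

12.2066


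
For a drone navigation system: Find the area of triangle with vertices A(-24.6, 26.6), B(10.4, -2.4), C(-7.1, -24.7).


Area = |x_A(y_B-y_C) + x_B(y_C-y_A) + x_C(y_A-y_B)|/2
= |(-548.58) + (-533.52) + (-205.9)|/2
= 1288/2 = 644

644


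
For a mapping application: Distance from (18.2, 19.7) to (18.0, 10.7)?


dx=-0.2, dy=-9
d^2 = (-0.2)^2 + (-9)^2 = 81.04
d = sqrt(81.04) = 9.0022

9.0022


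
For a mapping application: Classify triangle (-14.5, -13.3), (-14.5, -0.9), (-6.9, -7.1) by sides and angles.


Side lengths squared: AB^2=153.76, BC^2=96.2, CA^2=96.2
Sorted: [96.2, 96.2, 153.76]
By sides: Isosceles, By angles: Acute

Isosceles, Acute


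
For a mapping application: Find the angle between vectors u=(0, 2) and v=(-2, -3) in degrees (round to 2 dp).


u.v = -6, |u| = sqrt(4) = 2, |v| = sqrt(13) = 3.6056
cos(theta) = u.v/(|u||v|) = -6/sqrt(52) = -0.83205
theta = acos(-0.83205) = 146.31 degrees

146.31 degrees


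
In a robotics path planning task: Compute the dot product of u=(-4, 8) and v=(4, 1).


u . v = u_x*v_x + u_y*v_y = (-4)*4 + 8*1
= (-16) + 8 = -8

-8


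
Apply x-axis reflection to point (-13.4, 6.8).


Reflection over x-axis: (x,y) -> (x,-y)
(-13.4, 6.8) -> (-13.4, -6.8)

(-13.4, -6.8)


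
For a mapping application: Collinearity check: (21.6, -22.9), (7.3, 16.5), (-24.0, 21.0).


Cross product: (7.3-21.6)*(21-(-22.9)) - (16.5-(-22.9))*((-24)-21.6)
= 1168.87

No, not collinear


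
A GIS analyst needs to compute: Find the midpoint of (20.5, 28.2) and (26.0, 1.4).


M = ((20.5+26)/2, (28.2+1.4)/2)
= (23.25, 14.8)

(23.25, 14.8)


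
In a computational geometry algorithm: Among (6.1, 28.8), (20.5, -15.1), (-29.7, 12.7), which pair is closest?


d(P0,P1) = 46.2014, d(P0,P2) = 39.2537, d(P1,P2) = 57.3836
Closest: P0 and P2

Closest pair: (6.1, 28.8) and (-29.7, 12.7), distance = 39.2537


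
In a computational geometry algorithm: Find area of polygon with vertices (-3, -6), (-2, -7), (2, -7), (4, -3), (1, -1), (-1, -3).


Shoelace sum: ((-3)*(-7) - (-2)*(-6)) + ((-2)*(-7) - 2*(-7)) + (2*(-3) - 4*(-7)) + (4*(-1) - 1*(-3)) + (1*(-3) - (-1)*(-1)) + ((-1)*(-6) - (-3)*(-3))
= 51
Area = |51|/2 = 25.5

25.5


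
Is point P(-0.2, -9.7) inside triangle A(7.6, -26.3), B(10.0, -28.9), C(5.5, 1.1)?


Cross products: AB x AP = 19.56, BC x BP = 219.6, CA x CP = -178.86
All same sign? no

No, outside


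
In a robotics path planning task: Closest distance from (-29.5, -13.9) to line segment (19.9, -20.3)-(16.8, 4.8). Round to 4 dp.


Project P onto AB: t = 0.4906 (clamped to [0,1])
Closest point on segment: (18.3792, -7.9866)
Distance: 48.243

48.243


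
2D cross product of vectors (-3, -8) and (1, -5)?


u x v = u_x*v_y - u_y*v_x = (-3)*(-5) - (-8)*1
= 15 - (-8) = 23

23


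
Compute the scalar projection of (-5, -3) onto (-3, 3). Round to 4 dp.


u.v = 6, |v| = sqrt(18) = 4.2426
Scalar projection = u.v / |v| = 6 / sqrt(18) = 1.4142

1.4142


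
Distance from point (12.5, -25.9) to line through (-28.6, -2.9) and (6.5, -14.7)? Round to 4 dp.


|cross product| = 322.32
|line direction| = sqrt(1371.25) = 37.0304
Distance = 322.32/sqrt(1371.25) = 8.7042

8.7042


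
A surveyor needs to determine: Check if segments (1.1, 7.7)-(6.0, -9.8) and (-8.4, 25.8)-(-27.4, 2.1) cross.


Cross products: d1=569.05, d2=1017.68, d3=-77.56, d4=-526.19
d1*d2 < 0 and d3*d4 < 0? no

No, they don't intersect


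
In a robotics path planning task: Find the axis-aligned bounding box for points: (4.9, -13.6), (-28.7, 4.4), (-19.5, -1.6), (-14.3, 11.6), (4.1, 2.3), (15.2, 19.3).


x range: [-28.7, 15.2]
y range: [-13.6, 19.3]
Bounding box: (-28.7,-13.6) to (15.2,19.3)

(-28.7,-13.6) to (15.2,19.3)


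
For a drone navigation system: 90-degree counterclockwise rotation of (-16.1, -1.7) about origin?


90° CCW: (x,y) -> (-y, x)
(-16.1,-1.7) -> (1.7, -16.1)

(1.7, -16.1)


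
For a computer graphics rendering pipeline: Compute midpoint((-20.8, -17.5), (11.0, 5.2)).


M = (((-20.8)+11)/2, ((-17.5)+5.2)/2)
= (-4.9, -6.15)

(-4.9, -6.15)


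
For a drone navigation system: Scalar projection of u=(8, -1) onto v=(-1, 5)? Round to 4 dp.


u.v = -13, |v| = sqrt(26) = 5.099
Scalar projection = u.v / |v| = -13 / sqrt(26) = -2.5495

-2.5495


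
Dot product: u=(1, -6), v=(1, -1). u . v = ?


u . v = u_x*v_x + u_y*v_y = 1*1 + (-6)*(-1)
= 1 + 6 = 7

7


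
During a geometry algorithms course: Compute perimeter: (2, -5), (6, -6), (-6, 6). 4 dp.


Sides: (2, -5)->(6, -6): sqrt(17) = 4.123106, (6, -6)->(-6, 6): sqrt(288) = 16.970563, (-6, 6)->(2, -5): sqrt(185) = 13.601471
Sum = 34.69514
Perimeter = 34.6951

34.6951


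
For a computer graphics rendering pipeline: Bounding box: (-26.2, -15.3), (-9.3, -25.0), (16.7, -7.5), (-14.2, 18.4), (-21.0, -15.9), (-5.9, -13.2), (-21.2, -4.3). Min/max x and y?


x range: [-26.2, 16.7]
y range: [-25, 18.4]
Bounding box: (-26.2,-25) to (16.7,18.4)

(-26.2,-25) to (16.7,18.4)


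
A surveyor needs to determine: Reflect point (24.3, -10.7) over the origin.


Reflection over origin: (x,y) -> (-x,-y)
(24.3, -10.7) -> (-24.3, 10.7)

(-24.3, 10.7)


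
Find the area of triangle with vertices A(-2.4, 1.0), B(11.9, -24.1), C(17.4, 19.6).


Area = |x_A(y_B-y_C) + x_B(y_C-y_A) + x_C(y_A-y_B)|/2
= |104.88 + 221.34 + 436.74|/2
= 762.96/2 = 381.48

381.48


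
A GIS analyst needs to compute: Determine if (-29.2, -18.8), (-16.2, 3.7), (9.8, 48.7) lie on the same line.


Cross product: ((-16.2)-(-29.2))*(48.7-(-18.8)) - (3.7-(-18.8))*(9.8-(-29.2))
= 0

Yes, collinear


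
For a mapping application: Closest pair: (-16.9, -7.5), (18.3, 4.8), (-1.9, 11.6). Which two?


d(P0,P1) = 37.2871, d(P0,P2) = 24.286, d(P1,P2) = 21.3138
Closest: P1 and P2

Closest pair: (18.3, 4.8) and (-1.9, 11.6), distance = 21.3138


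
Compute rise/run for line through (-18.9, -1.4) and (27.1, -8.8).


slope = (y2-y1)/(x2-x1) = ((-8.8)-(-1.4))/(27.1-(-18.9)) = (-7.4)/46 = -0.1609

-0.1609


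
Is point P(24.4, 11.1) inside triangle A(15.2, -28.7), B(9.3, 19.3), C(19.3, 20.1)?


Cross products: AB x AP = -676.42, BC x BP = -94.08, CA x CP = 285.78
All same sign? no

No, outside


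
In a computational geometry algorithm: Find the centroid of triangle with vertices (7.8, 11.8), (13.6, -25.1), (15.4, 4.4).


Centroid = ((x_A+x_B+x_C)/3, (y_A+y_B+y_C)/3)
= ((7.8+13.6+15.4)/3, (11.8+(-25.1)+4.4)/3)
= (12.2667, -2.9667)

(12.2667, -2.9667)


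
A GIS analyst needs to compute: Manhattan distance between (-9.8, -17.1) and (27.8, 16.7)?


|(-9.8)-27.8| + |(-17.1)-16.7| = 37.6 + 33.8 = 71.4

71.4


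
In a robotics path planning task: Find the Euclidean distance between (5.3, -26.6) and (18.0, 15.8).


dx=12.7, dy=42.4
d^2 = 12.7^2 + 42.4^2 = 1959.05
d = sqrt(1959.05) = 44.2612

44.2612


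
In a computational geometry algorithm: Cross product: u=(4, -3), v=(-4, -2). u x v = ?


u x v = u_x*v_y - u_y*v_x = 4*(-2) - (-3)*(-4)
= (-8) - 12 = -20

-20


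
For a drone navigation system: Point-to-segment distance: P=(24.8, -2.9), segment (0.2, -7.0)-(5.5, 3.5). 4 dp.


Project P onto AB: t = 1 (clamped to [0,1])
Closest point on segment: (5.5, 3.5)
Distance: 20.3335

20.3335


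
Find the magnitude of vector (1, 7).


|u| = sqrt(1^2 + 7^2) = sqrt(50) = 7.0711

7.0711


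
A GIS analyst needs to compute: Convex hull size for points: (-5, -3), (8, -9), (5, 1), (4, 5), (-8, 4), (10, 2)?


Convex hull vertices (CCW): (-8, 4), (-5, -3), (8, -9), (10, 2), (4, 5)
Count = 5

5


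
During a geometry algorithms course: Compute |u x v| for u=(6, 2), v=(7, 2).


|u x v| = |6*2 - 2*7|
= |12 - 14| = 2

2


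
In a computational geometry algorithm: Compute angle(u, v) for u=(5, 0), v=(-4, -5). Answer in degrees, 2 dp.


u.v = -20, |u| = sqrt(25) = 5, |v| = sqrt(41) = 6.4031
cos(theta) = u.v/(|u||v|) = -20/sqrt(1025) = -0.624695
theta = acos(-0.624695) = 128.66 degrees

128.66 degrees


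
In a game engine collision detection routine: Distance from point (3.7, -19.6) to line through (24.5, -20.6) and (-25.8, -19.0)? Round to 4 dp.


|cross product| = 17.02
|line direction| = sqrt(2532.65) = 50.3254
Distance = 17.02/sqrt(2532.65) = 0.3382

0.3382


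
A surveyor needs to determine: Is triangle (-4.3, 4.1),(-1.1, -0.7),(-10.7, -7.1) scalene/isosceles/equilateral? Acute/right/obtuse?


Side lengths squared: AB^2=33.28, BC^2=133.12, CA^2=166.4
Sorted: [33.28, 133.12, 166.4]
By sides: Scalene, By angles: Right

Scalene, Right


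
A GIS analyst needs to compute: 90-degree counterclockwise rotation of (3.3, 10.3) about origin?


90° CCW: (x,y) -> (-y, x)
(3.3,10.3) -> (-10.3, 3.3)

(-10.3, 3.3)


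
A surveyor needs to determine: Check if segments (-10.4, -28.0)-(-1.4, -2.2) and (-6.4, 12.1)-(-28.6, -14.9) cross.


Cross products: d1=782.22, d2=452.46, d3=257.7, d4=587.46
d1*d2 < 0 and d3*d4 < 0? no

No, they don't intersect


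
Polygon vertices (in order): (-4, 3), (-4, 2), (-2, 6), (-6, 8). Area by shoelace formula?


Shoelace sum: ((-4)*2 - (-4)*3) + ((-4)*6 - (-2)*2) + ((-2)*8 - (-6)*6) + ((-6)*3 - (-4)*8)
= 18
Area = |18|/2 = 9

9


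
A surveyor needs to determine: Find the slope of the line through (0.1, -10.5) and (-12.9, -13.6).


slope = (y2-y1)/(x2-x1) = ((-13.6)-(-10.5))/((-12.9)-0.1) = (-3.1)/(-13) = 0.2385

0.2385


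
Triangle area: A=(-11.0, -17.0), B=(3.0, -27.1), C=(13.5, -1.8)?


Area = |x_A(y_B-y_C) + x_B(y_C-y_A) + x_C(y_A-y_B)|/2
= |278.3 + 45.6 + 136.35|/2
= 460.25/2 = 230.125

230.125


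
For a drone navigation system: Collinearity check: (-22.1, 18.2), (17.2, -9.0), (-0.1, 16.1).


Cross product: (17.2-(-22.1))*(16.1-18.2) - ((-9)-18.2)*((-0.1)-(-22.1))
= 515.87

No, not collinear


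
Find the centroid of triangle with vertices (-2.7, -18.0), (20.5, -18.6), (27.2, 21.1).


Centroid = ((x_A+x_B+x_C)/3, (y_A+y_B+y_C)/3)
= (((-2.7)+20.5+27.2)/3, ((-18)+(-18.6)+21.1)/3)
= (15, -5.1667)

(15, -5.1667)


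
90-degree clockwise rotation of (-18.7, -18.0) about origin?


90° CW: (x,y) -> (y, -x)
(-18.7,-18) -> (-18, 18.7)

(-18, 18.7)


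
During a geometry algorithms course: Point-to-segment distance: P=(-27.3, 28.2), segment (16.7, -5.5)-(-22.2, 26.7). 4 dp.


Project P onto AB: t = 1 (clamped to [0,1])
Closest point on segment: (-22.2, 26.7)
Distance: 5.316

5.316


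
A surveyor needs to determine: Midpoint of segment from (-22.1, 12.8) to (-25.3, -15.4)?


M = (((-22.1)+(-25.3))/2, (12.8+(-15.4))/2)
= (-23.7, -1.3)

(-23.7, -1.3)


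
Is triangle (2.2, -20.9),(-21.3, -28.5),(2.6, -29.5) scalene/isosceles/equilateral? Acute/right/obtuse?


Side lengths squared: AB^2=610.01, BC^2=572.21, CA^2=74.12
Sorted: [74.12, 572.21, 610.01]
By sides: Scalene, By angles: Acute

Scalene, Acute


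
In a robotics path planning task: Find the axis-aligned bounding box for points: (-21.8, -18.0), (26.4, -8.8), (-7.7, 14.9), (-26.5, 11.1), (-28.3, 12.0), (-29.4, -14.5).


x range: [-29.4, 26.4]
y range: [-18, 14.9]
Bounding box: (-29.4,-18) to (26.4,14.9)

(-29.4,-18) to (26.4,14.9)


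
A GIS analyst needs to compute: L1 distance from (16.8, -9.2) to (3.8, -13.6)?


|16.8-3.8| + |(-9.2)-(-13.6)| = 13 + 4.4 = 17.4

17.4


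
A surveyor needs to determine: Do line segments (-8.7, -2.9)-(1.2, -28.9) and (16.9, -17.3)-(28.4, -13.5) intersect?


Cross products: d1=262.88, d2=-73.74, d3=523.04, d4=859.66
d1*d2 < 0 and d3*d4 < 0? no

No, they don't intersect


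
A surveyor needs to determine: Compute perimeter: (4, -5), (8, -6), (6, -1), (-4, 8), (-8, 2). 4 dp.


Sides: (4, -5)->(8, -6): sqrt(17) = 4.123106, (8, -6)->(6, -1): sqrt(29) = 5.385165, (6, -1)->(-4, 8): sqrt(181) = 13.453624, (-4, 8)->(-8, 2): sqrt(52) = 7.211103, (-8, 2)->(4, -5): sqrt(193) = 13.892444
Sum = 44.065442
Perimeter = 44.0654

44.0654


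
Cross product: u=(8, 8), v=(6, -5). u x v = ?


u x v = u_x*v_y - u_y*v_x = 8*(-5) - 8*6
= (-40) - 48 = -88

-88


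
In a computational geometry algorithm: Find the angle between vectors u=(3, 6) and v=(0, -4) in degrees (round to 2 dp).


u.v = -24, |u| = sqrt(45) = 6.7082, |v| = sqrt(16) = 4
cos(theta) = u.v/(|u||v|) = -24/sqrt(720) = -0.894427
theta = acos(-0.894427) = 153.43 degrees

153.43 degrees


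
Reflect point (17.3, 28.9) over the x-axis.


Reflection over x-axis: (x,y) -> (x,-y)
(17.3, 28.9) -> (17.3, -28.9)

(17.3, -28.9)


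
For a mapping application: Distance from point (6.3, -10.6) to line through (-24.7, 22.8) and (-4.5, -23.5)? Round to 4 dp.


|cross product| = 760.62
|line direction| = sqrt(2551.73) = 50.5147
Distance = 760.62/sqrt(2551.73) = 15.0574

15.0574


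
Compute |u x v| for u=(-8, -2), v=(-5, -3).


|u x v| = |(-8)*(-3) - (-2)*(-5)|
= |24 - 10| = 14

14


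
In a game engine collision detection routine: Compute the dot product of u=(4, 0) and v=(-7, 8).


u . v = u_x*v_x + u_y*v_y = 4*(-7) + 0*8
= (-28) + 0 = -28

-28


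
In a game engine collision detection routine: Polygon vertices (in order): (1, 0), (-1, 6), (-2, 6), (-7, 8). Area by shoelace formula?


Shoelace sum: (1*6 - (-1)*0) + ((-1)*6 - (-2)*6) + ((-2)*8 - (-7)*6) + ((-7)*0 - 1*8)
= 30
Area = |30|/2 = 15

15


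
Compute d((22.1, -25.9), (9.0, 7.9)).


dx=-13.1, dy=33.8
d^2 = (-13.1)^2 + 33.8^2 = 1314.05
d = sqrt(1314.05) = 36.2498

36.2498


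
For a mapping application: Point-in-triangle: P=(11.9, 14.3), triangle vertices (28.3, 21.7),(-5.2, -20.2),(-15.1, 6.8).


Cross products: AB x AP = -439.26, BC x BP = -803.25, CA x CP = -76.8
All same sign? yes

Yes, inside


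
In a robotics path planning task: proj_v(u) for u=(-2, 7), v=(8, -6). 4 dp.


u.v = -58, |v| = sqrt(100) = 10
Scalar projection = u.v / |v| = -58 / sqrt(100) = -5.8

-5.8


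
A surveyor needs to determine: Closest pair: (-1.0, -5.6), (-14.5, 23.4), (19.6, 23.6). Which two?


d(P0,P1) = 31.9883, d(P0,P2) = 35.7351, d(P1,P2) = 34.1006
Closest: P0 and P1

Closest pair: (-1.0, -5.6) and (-14.5, 23.4), distance = 31.9883


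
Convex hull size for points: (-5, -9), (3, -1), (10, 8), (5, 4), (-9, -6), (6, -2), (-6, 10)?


Convex hull vertices (CCW): (-9, -6), (-5, -9), (6, -2), (10, 8), (-6, 10)
Count = 5

5


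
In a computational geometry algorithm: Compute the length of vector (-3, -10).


|u| = sqrt((-3)^2 + (-10)^2) = sqrt(109) = 10.4403

10.4403


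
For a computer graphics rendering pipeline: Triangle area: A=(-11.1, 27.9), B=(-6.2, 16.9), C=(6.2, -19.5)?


Area = |x_A(y_B-y_C) + x_B(y_C-y_A) + x_C(y_A-y_B)|/2
= |(-404.04) + 293.88 + 68.2|/2
= 41.96/2 = 20.98

20.98


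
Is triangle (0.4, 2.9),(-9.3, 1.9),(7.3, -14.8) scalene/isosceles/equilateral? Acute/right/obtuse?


Side lengths squared: AB^2=95.09, BC^2=554.45, CA^2=360.9
Sorted: [95.09, 360.9, 554.45]
By sides: Scalene, By angles: Obtuse

Scalene, Obtuse


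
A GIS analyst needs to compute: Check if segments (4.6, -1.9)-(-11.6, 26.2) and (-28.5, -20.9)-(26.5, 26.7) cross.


Cross products: d1=-530.56, d2=1786.06, d3=1237.91, d4=-1078.71
d1*d2 < 0 and d3*d4 < 0? yes

Yes, they intersect


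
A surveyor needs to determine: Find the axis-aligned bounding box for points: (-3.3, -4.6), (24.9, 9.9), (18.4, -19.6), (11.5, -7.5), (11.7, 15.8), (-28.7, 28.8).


x range: [-28.7, 24.9]
y range: [-19.6, 28.8]
Bounding box: (-28.7,-19.6) to (24.9,28.8)

(-28.7,-19.6) to (24.9,28.8)


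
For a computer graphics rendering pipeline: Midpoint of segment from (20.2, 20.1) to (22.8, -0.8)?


M = ((20.2+22.8)/2, (20.1+(-0.8))/2)
= (21.5, 9.65)

(21.5, 9.65)


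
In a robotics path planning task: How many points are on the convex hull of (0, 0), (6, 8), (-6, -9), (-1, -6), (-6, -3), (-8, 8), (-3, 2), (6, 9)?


Convex hull vertices (CCW): (-8, 8), (-6, -9), (-1, -6), (6, 8), (6, 9)
Count = 5

5


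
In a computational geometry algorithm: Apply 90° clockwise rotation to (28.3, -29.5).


90° CW: (x,y) -> (y, -x)
(28.3,-29.5) -> (-29.5, -28.3)

(-29.5, -28.3)


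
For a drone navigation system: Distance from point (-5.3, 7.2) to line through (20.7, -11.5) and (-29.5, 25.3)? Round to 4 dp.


|cross product| = 18.06
|line direction| = sqrt(3874.28) = 62.2437
Distance = 18.06/sqrt(3874.28) = 0.2901

0.2901


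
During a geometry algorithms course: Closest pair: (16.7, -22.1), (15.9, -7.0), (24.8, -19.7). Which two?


d(P0,P1) = 15.1212, d(P0,P2) = 8.4481, d(P1,P2) = 15.5081
Closest: P0 and P2

Closest pair: (16.7, -22.1) and (24.8, -19.7), distance = 8.4481


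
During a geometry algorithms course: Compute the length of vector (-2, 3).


|u| = sqrt((-2)^2 + 3^2) = sqrt(13) = 3.6056

3.6056


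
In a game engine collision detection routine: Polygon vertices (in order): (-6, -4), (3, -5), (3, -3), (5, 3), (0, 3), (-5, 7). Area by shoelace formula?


Shoelace sum: ((-6)*(-5) - 3*(-4)) + (3*(-3) - 3*(-5)) + (3*3 - 5*(-3)) + (5*3 - 0*3) + (0*7 - (-5)*3) + ((-5)*(-4) - (-6)*7)
= 164
Area = |164|/2 = 82

82


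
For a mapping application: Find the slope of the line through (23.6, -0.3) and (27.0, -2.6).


slope = (y2-y1)/(x2-x1) = ((-2.6)-(-0.3))/(27-23.6) = (-2.3)/3.4 = -0.6765

-0.6765


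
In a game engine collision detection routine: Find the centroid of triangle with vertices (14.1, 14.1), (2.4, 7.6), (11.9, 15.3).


Centroid = ((x_A+x_B+x_C)/3, (y_A+y_B+y_C)/3)
= ((14.1+2.4+11.9)/3, (14.1+7.6+15.3)/3)
= (9.4667, 12.3333)

(9.4667, 12.3333)


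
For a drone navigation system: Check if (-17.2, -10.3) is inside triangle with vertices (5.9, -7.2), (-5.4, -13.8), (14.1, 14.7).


Cross products: AB x AP = -117.43, BC x BP = 404.55, CA x CP = -480.47
All same sign? no

No, outside


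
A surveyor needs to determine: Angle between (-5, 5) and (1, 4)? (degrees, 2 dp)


u.v = 15, |u| = sqrt(50) = 7.0711, |v| = sqrt(17) = 4.1231
cos(theta) = u.v/(|u||v|) = 15/sqrt(850) = 0.514496
theta = acos(0.514496) = 59.04 degrees

59.04 degrees


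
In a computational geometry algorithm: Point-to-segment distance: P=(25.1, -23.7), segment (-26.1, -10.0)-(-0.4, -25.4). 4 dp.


Project P onto AB: t = 1 (clamped to [0,1])
Closest point on segment: (-0.4, -25.4)
Distance: 25.5566

25.5566


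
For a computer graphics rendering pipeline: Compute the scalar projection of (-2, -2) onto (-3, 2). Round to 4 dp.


u.v = 2, |v| = sqrt(13) = 3.6056
Scalar projection = u.v / |v| = 2 / sqrt(13) = 0.5547

0.5547


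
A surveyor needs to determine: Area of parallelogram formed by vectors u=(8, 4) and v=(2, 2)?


|u x v| = |8*2 - 4*2|
= |16 - 8| = 8

8


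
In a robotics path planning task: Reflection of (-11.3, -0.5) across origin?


Reflection over origin: (x,y) -> (-x,-y)
(-11.3, -0.5) -> (11.3, 0.5)

(11.3, 0.5)


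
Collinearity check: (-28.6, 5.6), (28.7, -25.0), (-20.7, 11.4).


Cross product: (28.7-(-28.6))*(11.4-5.6) - ((-25)-5.6)*((-20.7)-(-28.6))
= 574.08

No, not collinear


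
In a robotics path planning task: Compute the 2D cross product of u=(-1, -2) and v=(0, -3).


u x v = u_x*v_y - u_y*v_x = (-1)*(-3) - (-2)*0
= 3 - 0 = 3

3


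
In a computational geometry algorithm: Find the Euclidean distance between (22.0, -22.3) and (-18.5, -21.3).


dx=-40.5, dy=1
d^2 = (-40.5)^2 + 1^2 = 1641.25
d = sqrt(1641.25) = 40.5123

40.5123


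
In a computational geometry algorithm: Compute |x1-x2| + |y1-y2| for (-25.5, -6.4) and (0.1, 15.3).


|(-25.5)-0.1| + |(-6.4)-15.3| = 25.6 + 21.7 = 47.3

47.3


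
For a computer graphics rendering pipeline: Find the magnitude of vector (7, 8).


|u| = sqrt(7^2 + 8^2) = sqrt(113) = 10.6301

10.6301


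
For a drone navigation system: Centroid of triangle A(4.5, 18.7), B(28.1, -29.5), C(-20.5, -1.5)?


Centroid = ((x_A+x_B+x_C)/3, (y_A+y_B+y_C)/3)
= ((4.5+28.1+(-20.5))/3, (18.7+(-29.5)+(-1.5))/3)
= (4.0333, -4.1)

(4.0333, -4.1)


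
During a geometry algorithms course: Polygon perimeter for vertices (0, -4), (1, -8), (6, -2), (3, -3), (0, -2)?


Sides: (0, -4)->(1, -8): sqrt(17) = 4.123106, (1, -8)->(6, -2): sqrt(61) = 7.81025, (6, -2)->(3, -3): sqrt(10) = 3.162278, (3, -3)->(0, -2): sqrt(10) = 3.162278, (0, -2)->(0, -4): sqrt(4) = 2
Sum = 20.257912
Perimeter = 20.2579

20.2579


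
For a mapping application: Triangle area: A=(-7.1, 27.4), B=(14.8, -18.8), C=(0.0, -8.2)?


Area = |x_A(y_B-y_C) + x_B(y_C-y_A) + x_C(y_A-y_B)|/2
= |75.26 + (-526.88) + 0|/2
= 451.62/2 = 225.81

225.81


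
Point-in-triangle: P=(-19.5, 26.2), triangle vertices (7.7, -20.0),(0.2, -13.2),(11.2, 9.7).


Cross products: AB x AP = -161.54, BC x BP = 884.53, CA x CP = -969.54
All same sign? no

No, outside


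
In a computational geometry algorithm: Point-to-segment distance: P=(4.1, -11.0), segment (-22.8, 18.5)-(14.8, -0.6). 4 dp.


Project P onto AB: t = 0.8855 (clamped to [0,1])
Closest point on segment: (10.4941, 1.5873)
Distance: 14.1182

14.1182


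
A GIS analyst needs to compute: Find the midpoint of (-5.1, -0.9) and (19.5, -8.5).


M = (((-5.1)+19.5)/2, ((-0.9)+(-8.5))/2)
= (7.2, -4.7)

(7.2, -4.7)


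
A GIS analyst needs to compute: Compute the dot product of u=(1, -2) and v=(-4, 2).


u . v = u_x*v_x + u_y*v_y = 1*(-4) + (-2)*2
= (-4) + (-4) = -8

-8


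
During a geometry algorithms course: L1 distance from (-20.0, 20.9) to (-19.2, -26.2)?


|(-20)-(-19.2)| + |20.9-(-26.2)| = 0.8 + 47.1 = 47.9

47.9


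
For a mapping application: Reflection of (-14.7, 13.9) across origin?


Reflection over origin: (x,y) -> (-x,-y)
(-14.7, 13.9) -> (14.7, -13.9)

(14.7, -13.9)


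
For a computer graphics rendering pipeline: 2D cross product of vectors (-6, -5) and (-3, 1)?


u x v = u_x*v_y - u_y*v_x = (-6)*1 - (-5)*(-3)
= (-6) - 15 = -21

-21


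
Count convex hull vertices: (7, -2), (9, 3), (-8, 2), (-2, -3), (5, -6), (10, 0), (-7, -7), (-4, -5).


Convex hull vertices (CCW): (-8, 2), (-7, -7), (5, -6), (10, 0), (9, 3)
Count = 5

5


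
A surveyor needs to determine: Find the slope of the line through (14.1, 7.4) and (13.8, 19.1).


slope = (y2-y1)/(x2-x1) = (19.1-7.4)/(13.8-14.1) = 11.7/(-0.3) = -39

-39


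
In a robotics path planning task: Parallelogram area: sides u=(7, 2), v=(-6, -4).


|u x v| = |7*(-4) - 2*(-6)|
= |(-28) - (-12)| = 16

16


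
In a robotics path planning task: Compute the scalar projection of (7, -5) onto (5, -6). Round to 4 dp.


u.v = 65, |v| = sqrt(61) = 7.8102
Scalar projection = u.v / |v| = 65 / sqrt(61) = 8.3224

8.3224


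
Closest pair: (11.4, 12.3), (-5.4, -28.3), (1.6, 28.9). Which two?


d(P0,P1) = 43.9386, d(P0,P2) = 19.2769, d(P1,P2) = 57.6267
Closest: P0 and P2

Closest pair: (11.4, 12.3) and (1.6, 28.9), distance = 19.2769


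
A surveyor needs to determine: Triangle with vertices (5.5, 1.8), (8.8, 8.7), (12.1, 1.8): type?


Side lengths squared: AB^2=58.5, BC^2=58.5, CA^2=43.56
Sorted: [43.56, 58.5, 58.5]
By sides: Isosceles, By angles: Acute

Isosceles, Acute


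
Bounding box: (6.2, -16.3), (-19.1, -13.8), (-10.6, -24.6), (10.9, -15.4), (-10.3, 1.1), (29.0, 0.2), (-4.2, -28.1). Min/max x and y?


x range: [-19.1, 29]
y range: [-28.1, 1.1]
Bounding box: (-19.1,-28.1) to (29,1.1)

(-19.1,-28.1) to (29,1.1)


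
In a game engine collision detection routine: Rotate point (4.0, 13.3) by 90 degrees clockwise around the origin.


90° CW: (x,y) -> (y, -x)
(4,13.3) -> (13.3, -4)

(13.3, -4)


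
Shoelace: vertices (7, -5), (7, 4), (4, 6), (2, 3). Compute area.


Shoelace sum: (7*4 - 7*(-5)) + (7*6 - 4*4) + (4*3 - 2*6) + (2*(-5) - 7*3)
= 58
Area = |58|/2 = 29

29


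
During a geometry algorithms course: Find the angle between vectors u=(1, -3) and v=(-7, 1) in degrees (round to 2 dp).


u.v = -10, |u| = sqrt(10) = 3.1623, |v| = sqrt(50) = 7.0711
cos(theta) = u.v/(|u||v|) = -10/sqrt(500) = -0.447214
theta = acos(-0.447214) = 116.57 degrees

116.57 degrees


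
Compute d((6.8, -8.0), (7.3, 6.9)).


dx=0.5, dy=14.9
d^2 = 0.5^2 + 14.9^2 = 222.26
d = sqrt(222.26) = 14.9084

14.9084


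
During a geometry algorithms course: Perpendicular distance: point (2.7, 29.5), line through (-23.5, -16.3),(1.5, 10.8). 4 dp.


|cross product| = 434.98
|line direction| = sqrt(1359.41) = 36.8702
Distance = 434.98/sqrt(1359.41) = 11.7976

11.7976


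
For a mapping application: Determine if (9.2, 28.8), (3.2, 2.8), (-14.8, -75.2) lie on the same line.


Cross product: (3.2-9.2)*((-75.2)-28.8) - (2.8-28.8)*((-14.8)-9.2)
= 0

Yes, collinear


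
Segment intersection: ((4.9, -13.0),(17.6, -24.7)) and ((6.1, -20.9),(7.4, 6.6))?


Cross products: d1=43.27, d2=-321.19, d3=-86.29, d4=278.17
d1*d2 < 0 and d3*d4 < 0? yes

Yes, they intersect


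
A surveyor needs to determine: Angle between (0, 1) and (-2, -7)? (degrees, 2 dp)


u.v = -7, |u| = sqrt(1) = 1, |v| = sqrt(53) = 7.2801
cos(theta) = u.v/(|u||v|) = -7/sqrt(53) = -0.961524
theta = acos(-0.961524) = 164.05 degrees

164.05 degrees


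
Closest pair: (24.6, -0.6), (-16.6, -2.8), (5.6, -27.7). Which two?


d(P0,P1) = 41.2587, d(P0,P2) = 33.097, d(P1,P2) = 33.3594
Closest: P0 and P2

Closest pair: (24.6, -0.6) and (5.6, -27.7), distance = 33.097


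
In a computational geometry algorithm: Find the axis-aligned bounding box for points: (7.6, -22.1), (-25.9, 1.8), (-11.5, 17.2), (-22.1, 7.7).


x range: [-25.9, 7.6]
y range: [-22.1, 17.2]
Bounding box: (-25.9,-22.1) to (7.6,17.2)

(-25.9,-22.1) to (7.6,17.2)


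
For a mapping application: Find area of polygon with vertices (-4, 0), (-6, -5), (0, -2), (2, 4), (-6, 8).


Shoelace sum: ((-4)*(-5) - (-6)*0) + ((-6)*(-2) - 0*(-5)) + (0*4 - 2*(-2)) + (2*8 - (-6)*4) + ((-6)*0 - (-4)*8)
= 108
Area = |108|/2 = 54

54


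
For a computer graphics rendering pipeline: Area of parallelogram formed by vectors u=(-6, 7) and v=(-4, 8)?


|u x v| = |(-6)*8 - 7*(-4)|
= |(-48) - (-28)| = 20

20


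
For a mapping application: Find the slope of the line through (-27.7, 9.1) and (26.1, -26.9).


slope = (y2-y1)/(x2-x1) = ((-26.9)-9.1)/(26.1-(-27.7)) = (-36)/53.8 = -0.6691

-0.6691


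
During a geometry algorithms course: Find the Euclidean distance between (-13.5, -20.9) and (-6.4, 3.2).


dx=7.1, dy=24.1
d^2 = 7.1^2 + 24.1^2 = 631.22
d = sqrt(631.22) = 25.1241

25.1241


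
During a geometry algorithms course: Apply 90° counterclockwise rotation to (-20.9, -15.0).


90° CCW: (x,y) -> (-y, x)
(-20.9,-15) -> (15, -20.9)

(15, -20.9)


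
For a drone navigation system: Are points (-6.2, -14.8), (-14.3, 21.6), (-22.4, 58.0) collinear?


Cross product: ((-14.3)-(-6.2))*(58-(-14.8)) - (21.6-(-14.8))*((-22.4)-(-6.2))
= 0

Yes, collinear


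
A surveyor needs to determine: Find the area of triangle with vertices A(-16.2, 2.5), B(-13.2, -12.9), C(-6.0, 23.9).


Area = |x_A(y_B-y_C) + x_B(y_C-y_A) + x_C(y_A-y_B)|/2
= |596.16 + (-282.48) + (-92.4)|/2
= 221.28/2 = 110.64

110.64


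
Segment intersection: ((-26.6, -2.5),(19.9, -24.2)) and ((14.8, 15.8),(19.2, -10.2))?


Cross products: d1=-1156.92, d2=-43.4, d3=1749.33, d4=635.81
d1*d2 < 0 and d3*d4 < 0? no

No, they don't intersect


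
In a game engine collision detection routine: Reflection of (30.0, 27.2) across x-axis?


Reflection over x-axis: (x,y) -> (x,-y)
(30, 27.2) -> (30, -27.2)

(30, -27.2)


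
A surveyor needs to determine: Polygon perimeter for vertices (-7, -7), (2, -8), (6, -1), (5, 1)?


Sides: (-7, -7)->(2, -8): sqrt(82) = 9.055385, (2, -8)->(6, -1): sqrt(65) = 8.062258, (6, -1)->(5, 1): sqrt(5) = 2.236068, (5, 1)->(-7, -7): sqrt(208) = 14.422205
Sum = 33.775916
Perimeter = 33.7759

33.7759


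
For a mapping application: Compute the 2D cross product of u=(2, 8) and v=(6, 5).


u x v = u_x*v_y - u_y*v_x = 2*5 - 8*6
= 10 - 48 = -38

-38


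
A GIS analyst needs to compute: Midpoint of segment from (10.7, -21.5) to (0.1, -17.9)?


M = ((10.7+0.1)/2, ((-21.5)+(-17.9))/2)
= (5.4, -19.7)

(5.4, -19.7)


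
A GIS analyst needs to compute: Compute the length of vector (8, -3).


|u| = sqrt(8^2 + (-3)^2) = sqrt(73) = 8.544

8.544


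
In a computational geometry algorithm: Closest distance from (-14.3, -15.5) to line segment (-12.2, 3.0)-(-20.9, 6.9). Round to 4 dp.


Project P onto AB: t = 0 (clamped to [0,1])
Closest point on segment: (-12.2, 3)
Distance: 18.6188

18.6188


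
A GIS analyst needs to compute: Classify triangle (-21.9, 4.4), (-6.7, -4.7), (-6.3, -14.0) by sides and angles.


Side lengths squared: AB^2=313.85, BC^2=86.65, CA^2=581.92
Sorted: [86.65, 313.85, 581.92]
By sides: Scalene, By angles: Obtuse

Scalene, Obtuse


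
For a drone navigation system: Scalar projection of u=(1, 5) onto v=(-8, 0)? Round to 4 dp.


u.v = -8, |v| = sqrt(64) = 8
Scalar projection = u.v / |v| = -8 / sqrt(64) = -1

-1


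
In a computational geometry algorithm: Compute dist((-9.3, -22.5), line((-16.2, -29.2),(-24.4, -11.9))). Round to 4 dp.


|cross product| = 174.31
|line direction| = sqrt(366.53) = 19.145
Distance = 174.31/sqrt(366.53) = 9.1047

9.1047


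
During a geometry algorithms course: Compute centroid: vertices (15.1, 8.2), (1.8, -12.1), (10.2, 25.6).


Centroid = ((x_A+x_B+x_C)/3, (y_A+y_B+y_C)/3)
= ((15.1+1.8+10.2)/3, (8.2+(-12.1)+25.6)/3)
= (9.0333, 7.2333)

(9.0333, 7.2333)


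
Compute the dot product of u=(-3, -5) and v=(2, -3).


u . v = u_x*v_x + u_y*v_y = (-3)*2 + (-5)*(-3)
= (-6) + 15 = 9

9


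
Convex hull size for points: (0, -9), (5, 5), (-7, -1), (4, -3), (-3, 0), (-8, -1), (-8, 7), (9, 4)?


Convex hull vertices (CCW): (-8, -1), (0, -9), (9, 4), (5, 5), (-8, 7)
Count = 5

5


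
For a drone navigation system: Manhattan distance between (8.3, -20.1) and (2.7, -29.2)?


|8.3-2.7| + |(-20.1)-(-29.2)| = 5.6 + 9.1 = 14.7

14.7


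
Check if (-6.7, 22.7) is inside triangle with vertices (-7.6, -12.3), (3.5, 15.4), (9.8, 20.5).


Cross products: AB x AP = 363.57, BC x BP = 98.01, CA x CP = -579.48
All same sign? no

No, outside


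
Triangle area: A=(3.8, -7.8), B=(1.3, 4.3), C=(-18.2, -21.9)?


Area = |x_A(y_B-y_C) + x_B(y_C-y_A) + x_C(y_A-y_B)|/2
= |99.56 + (-18.33) + 220.22|/2
= 301.45/2 = 150.725

150.725


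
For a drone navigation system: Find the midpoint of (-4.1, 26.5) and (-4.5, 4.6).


M = (((-4.1)+(-4.5))/2, (26.5+4.6)/2)
= (-4.3, 15.55)

(-4.3, 15.55)


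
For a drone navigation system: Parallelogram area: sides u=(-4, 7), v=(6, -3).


|u x v| = |(-4)*(-3) - 7*6|
= |12 - 42| = 30

30


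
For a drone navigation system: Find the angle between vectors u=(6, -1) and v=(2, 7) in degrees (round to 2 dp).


u.v = 5, |u| = sqrt(37) = 6.0828, |v| = sqrt(53) = 7.2801
cos(theta) = u.v/(|u||v|) = 5/sqrt(1961) = 0.11291
theta = acos(0.11291) = 83.52 degrees

83.52 degrees


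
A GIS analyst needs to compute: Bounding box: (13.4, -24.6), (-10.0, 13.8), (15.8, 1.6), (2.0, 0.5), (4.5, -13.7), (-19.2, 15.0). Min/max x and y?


x range: [-19.2, 15.8]
y range: [-24.6, 15]
Bounding box: (-19.2,-24.6) to (15.8,15)

(-19.2,-24.6) to (15.8,15)


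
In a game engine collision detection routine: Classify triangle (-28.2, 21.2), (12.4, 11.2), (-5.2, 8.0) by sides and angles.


Side lengths squared: AB^2=1748.36, BC^2=320, CA^2=703.24
Sorted: [320, 703.24, 1748.36]
By sides: Scalene, By angles: Obtuse

Scalene, Obtuse


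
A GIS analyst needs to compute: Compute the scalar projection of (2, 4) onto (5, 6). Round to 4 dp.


u.v = 34, |v| = sqrt(61) = 7.8102
Scalar projection = u.v / |v| = 34 / sqrt(61) = 4.3533

4.3533


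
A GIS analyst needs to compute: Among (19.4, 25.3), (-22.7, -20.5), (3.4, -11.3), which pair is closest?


d(P0,P1) = 62.2097, d(P0,P2) = 39.9445, d(P1,P2) = 27.674
Closest: P1 and P2

Closest pair: (-22.7, -20.5) and (3.4, -11.3), distance = 27.674


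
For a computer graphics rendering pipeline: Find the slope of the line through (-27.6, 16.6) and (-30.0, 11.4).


slope = (y2-y1)/(x2-x1) = (11.4-16.6)/((-30)-(-27.6)) = (-5.2)/(-2.4) = 2.1667

2.1667


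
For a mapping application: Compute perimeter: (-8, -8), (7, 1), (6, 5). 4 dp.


Sides: (-8, -8)->(7, 1): sqrt(306) = 17.492856, (7, 1)->(6, 5): sqrt(17) = 4.123106, (6, 5)->(-8, -8): sqrt(365) = 19.104973
Sum = 40.720935
Perimeter = 40.7209

40.7209


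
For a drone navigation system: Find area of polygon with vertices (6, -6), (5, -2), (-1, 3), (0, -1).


Shoelace sum: (6*(-2) - 5*(-6)) + (5*3 - (-1)*(-2)) + ((-1)*(-1) - 0*3) + (0*(-6) - 6*(-1))
= 38
Area = |38|/2 = 19

19


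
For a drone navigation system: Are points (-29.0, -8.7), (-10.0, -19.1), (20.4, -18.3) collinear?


Cross product: ((-10)-(-29))*((-18.3)-(-8.7)) - ((-19.1)-(-8.7))*(20.4-(-29))
= 331.36

No, not collinear


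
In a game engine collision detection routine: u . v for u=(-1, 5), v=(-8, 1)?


u . v = u_x*v_x + u_y*v_y = (-1)*(-8) + 5*1
= 8 + 5 = 13

13


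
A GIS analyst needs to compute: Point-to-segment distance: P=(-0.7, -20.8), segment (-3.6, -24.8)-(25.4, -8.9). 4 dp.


Project P onto AB: t = 0.135 (clamped to [0,1])
Closest point on segment: (0.3159, -22.653)
Distance: 2.1132

2.1132


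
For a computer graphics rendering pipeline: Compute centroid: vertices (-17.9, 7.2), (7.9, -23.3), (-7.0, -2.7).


Centroid = ((x_A+x_B+x_C)/3, (y_A+y_B+y_C)/3)
= (((-17.9)+7.9+(-7))/3, (7.2+(-23.3)+(-2.7))/3)
= (-5.6667, -6.2667)

(-5.6667, -6.2667)


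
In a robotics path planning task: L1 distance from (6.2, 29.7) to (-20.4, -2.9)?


|6.2-(-20.4)| + |29.7-(-2.9)| = 26.6 + 32.6 = 59.2

59.2


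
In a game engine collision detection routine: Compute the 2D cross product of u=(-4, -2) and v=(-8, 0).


u x v = u_x*v_y - u_y*v_x = (-4)*0 - (-2)*(-8)
= 0 - 16 = -16

-16


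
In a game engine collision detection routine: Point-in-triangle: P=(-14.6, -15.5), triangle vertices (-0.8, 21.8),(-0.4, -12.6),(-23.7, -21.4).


Cross products: AB x AP = -489.64, BC x BP = -57.39, CA x CP = -258.01
All same sign? yes

Yes, inside


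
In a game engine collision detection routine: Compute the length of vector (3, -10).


|u| = sqrt(3^2 + (-10)^2) = sqrt(109) = 10.4403

10.4403


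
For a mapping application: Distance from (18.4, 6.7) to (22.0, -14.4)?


dx=3.6, dy=-21.1
d^2 = 3.6^2 + (-21.1)^2 = 458.17
d = sqrt(458.17) = 21.4049

21.4049


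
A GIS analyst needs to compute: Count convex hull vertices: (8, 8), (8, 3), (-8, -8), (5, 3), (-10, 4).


Convex hull vertices (CCW): (-10, 4), (-8, -8), (8, 3), (8, 8)
Count = 4

4


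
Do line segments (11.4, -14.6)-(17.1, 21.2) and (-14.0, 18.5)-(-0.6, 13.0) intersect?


Cross products: d1=-303.84, d2=207.23, d3=1097.99, d4=586.92
d1*d2 < 0 and d3*d4 < 0? no

No, they don't intersect


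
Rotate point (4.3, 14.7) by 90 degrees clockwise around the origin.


90° CW: (x,y) -> (y, -x)
(4.3,14.7) -> (14.7, -4.3)

(14.7, -4.3)


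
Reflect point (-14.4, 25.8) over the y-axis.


Reflection over y-axis: (x,y) -> (-x,y)
(-14.4, 25.8) -> (14.4, 25.8)

(14.4, 25.8)


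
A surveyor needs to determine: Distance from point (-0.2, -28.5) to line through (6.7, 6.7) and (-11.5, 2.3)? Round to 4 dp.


|cross product| = 610.28
|line direction| = sqrt(350.6) = 18.7243
Distance = 610.28/sqrt(350.6) = 32.5929

32.5929


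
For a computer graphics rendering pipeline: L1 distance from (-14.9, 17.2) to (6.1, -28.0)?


|(-14.9)-6.1| + |17.2-(-28)| = 21 + 45.2 = 66.2

66.2


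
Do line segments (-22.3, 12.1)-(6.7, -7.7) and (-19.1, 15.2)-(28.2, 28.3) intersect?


Cross products: d1=-104.71, d2=-1421.15, d3=153.26, d4=1469.7
d1*d2 < 0 and d3*d4 < 0? no

No, they don't intersect


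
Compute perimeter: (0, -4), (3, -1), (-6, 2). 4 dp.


Sides: (0, -4)->(3, -1): sqrt(18) = 4.242641, (3, -1)->(-6, 2): sqrt(90) = 9.486833, (-6, 2)->(0, -4): sqrt(72) = 8.485281
Sum = 22.214755
Perimeter = 22.2148

22.2148


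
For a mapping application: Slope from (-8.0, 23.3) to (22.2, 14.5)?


slope = (y2-y1)/(x2-x1) = (14.5-23.3)/(22.2-(-8)) = (-8.8)/30.2 = -0.2914

-0.2914


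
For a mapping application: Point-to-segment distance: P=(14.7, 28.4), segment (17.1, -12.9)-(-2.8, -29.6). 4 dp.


Project P onto AB: t = 0 (clamped to [0,1])
Closest point on segment: (17.1, -12.9)
Distance: 41.3697

41.3697


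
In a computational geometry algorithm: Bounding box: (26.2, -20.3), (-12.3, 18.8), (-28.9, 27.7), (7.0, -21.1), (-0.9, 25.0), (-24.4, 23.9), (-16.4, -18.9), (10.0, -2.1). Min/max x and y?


x range: [-28.9, 26.2]
y range: [-21.1, 27.7]
Bounding box: (-28.9,-21.1) to (26.2,27.7)

(-28.9,-21.1) to (26.2,27.7)


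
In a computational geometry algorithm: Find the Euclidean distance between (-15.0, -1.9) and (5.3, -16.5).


dx=20.3, dy=-14.6
d^2 = 20.3^2 + (-14.6)^2 = 625.25
d = sqrt(625.25) = 25.005

25.005


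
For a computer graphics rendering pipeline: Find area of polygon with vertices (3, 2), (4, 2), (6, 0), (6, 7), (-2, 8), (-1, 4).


Shoelace sum: (3*2 - 4*2) + (4*0 - 6*2) + (6*7 - 6*0) + (6*8 - (-2)*7) + ((-2)*4 - (-1)*8) + ((-1)*2 - 3*4)
= 76
Area = |76|/2 = 38

38


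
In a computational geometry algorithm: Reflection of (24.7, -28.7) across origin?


Reflection over origin: (x,y) -> (-x,-y)
(24.7, -28.7) -> (-24.7, 28.7)

(-24.7, 28.7)


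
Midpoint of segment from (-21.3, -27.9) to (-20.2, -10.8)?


M = (((-21.3)+(-20.2))/2, ((-27.9)+(-10.8))/2)
= (-20.75, -19.35)

(-20.75, -19.35)


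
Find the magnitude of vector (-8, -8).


|u| = sqrt((-8)^2 + (-8)^2) = sqrt(128) = 11.3137

11.3137
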